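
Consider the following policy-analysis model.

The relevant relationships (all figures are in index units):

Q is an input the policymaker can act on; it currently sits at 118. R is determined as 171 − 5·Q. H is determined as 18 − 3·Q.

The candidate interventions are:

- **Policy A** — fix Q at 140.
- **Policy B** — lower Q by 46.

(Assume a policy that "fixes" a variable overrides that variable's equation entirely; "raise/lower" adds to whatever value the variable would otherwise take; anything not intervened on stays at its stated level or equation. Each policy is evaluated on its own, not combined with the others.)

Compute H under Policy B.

-198

Policy B (Q − 46):
  Q = 118 − 46 = 72
  H = 18 − 3·72 = -198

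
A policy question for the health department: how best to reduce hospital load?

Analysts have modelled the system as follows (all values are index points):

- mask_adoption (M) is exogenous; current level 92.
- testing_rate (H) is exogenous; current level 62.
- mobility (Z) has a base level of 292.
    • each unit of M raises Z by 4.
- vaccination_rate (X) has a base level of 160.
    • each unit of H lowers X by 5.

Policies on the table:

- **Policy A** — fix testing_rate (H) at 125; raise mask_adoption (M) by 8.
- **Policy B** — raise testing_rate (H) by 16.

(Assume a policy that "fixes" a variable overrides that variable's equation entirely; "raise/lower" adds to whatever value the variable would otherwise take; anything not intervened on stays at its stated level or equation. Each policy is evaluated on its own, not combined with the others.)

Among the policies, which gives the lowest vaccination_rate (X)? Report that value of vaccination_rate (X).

Policy A (H := 125, M + 8):
  H = 125
  X = 160 − 5·125 = -465
Policy B (H + 16):
  H = 62 + 16 = 78
  X = 160 − 5·78 = -230
Comparing — Policy A: X=-465, Policy B: X=-230. Lowest is -465 (Policy A).

-465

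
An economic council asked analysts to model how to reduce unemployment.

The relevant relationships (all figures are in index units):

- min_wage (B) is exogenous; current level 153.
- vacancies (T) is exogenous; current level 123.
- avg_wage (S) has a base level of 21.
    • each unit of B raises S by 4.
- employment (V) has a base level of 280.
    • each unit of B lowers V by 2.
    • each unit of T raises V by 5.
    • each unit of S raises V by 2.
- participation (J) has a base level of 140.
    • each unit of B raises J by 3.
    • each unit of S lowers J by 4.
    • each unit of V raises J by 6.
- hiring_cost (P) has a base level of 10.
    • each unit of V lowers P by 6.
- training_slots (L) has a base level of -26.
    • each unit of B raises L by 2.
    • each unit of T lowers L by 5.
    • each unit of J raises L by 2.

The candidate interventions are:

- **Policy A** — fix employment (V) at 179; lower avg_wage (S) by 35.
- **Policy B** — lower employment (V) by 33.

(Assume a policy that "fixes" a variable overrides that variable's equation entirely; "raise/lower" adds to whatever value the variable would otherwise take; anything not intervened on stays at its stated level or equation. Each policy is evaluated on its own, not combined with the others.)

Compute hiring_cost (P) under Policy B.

Policy B (V − 33):
  B = 153
  T = 123
  S = 21 + 4·153 = 633
  V = 280 − 2·153 + 5·123 + 2·633 (−33 from intervention) = 1822
  P = 10 − 6·1822 = -10922

-10922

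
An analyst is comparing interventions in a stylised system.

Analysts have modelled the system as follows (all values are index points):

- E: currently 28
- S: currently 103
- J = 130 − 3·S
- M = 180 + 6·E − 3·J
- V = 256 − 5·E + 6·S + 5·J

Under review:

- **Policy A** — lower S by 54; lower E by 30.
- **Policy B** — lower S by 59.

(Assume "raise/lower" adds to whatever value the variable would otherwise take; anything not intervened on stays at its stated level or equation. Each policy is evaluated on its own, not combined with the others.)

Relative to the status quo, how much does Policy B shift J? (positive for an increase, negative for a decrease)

177

Baseline:
  S = 103
  J = 130 − 3·103 = -179
Policy B (S − 59):
  S = 103 − 59 = 44
  J = 130 − 3·44 = -2
Change in J: -2 − (-179) = 177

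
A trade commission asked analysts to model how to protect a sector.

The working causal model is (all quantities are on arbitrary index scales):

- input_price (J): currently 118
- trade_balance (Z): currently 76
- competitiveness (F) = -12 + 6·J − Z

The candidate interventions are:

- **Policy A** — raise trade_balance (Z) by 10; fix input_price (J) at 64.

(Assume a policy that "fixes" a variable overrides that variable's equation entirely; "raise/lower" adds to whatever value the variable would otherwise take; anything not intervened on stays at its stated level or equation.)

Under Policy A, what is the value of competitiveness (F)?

Policy A (Z + 10, J := 64):
  J = 64
  Z = 76 + 10 = 86
  F = -12 + 6·64 − 86 = 286

286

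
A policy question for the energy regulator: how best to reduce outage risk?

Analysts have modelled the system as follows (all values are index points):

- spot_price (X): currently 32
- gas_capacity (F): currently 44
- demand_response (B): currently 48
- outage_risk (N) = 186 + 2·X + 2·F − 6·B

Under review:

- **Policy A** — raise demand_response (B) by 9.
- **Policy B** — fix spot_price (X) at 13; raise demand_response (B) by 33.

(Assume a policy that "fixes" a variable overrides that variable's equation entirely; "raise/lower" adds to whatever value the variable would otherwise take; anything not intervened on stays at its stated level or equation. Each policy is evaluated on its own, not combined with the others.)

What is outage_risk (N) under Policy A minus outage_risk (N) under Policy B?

182

Policy A (B + 9):
  X = 32
  F = 44
  B = 48 + 9 = 57
  N = 186 + 2·32 + 2·44 − 6·57 = -4
Policy B (X := 13, B + 33):
  X = 13
  F = 44
  B = 48 + 33 = 81
  N = 186 + 2·13 + 2·44 − 6·81 = -186
N: -4 − (-186) = 182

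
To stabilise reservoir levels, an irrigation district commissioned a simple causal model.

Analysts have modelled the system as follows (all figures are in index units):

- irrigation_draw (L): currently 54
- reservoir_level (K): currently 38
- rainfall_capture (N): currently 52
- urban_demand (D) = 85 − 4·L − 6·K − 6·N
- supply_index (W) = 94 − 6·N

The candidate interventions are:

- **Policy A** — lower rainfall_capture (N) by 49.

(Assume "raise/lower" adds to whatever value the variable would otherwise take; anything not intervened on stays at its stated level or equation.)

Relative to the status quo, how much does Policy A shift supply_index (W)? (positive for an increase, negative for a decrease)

Baseline:
  N = 52
  W = 94 − 6·52 = -218
Policy A (N − 49):
  N = 52 − 49 = 3
  W = 94 − 6·3 = 76
Change in W: 76 − (-218) = 294

294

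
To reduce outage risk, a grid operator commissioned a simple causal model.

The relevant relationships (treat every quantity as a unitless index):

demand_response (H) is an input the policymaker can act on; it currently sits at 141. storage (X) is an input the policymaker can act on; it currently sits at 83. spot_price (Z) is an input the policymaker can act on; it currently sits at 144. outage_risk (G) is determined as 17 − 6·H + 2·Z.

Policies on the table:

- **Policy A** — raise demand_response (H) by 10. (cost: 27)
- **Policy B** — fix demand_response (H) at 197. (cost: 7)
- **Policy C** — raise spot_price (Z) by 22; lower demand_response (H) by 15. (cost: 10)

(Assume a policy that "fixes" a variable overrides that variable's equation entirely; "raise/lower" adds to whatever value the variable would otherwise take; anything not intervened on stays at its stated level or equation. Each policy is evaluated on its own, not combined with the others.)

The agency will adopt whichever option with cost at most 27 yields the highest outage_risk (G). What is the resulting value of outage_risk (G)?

-407

Policy A (H + 10):
  H = 141 + 10 = 151
  Z = 144
  G = 17 − 6·151 + 2·144 = -601
Policy B (H := 197):
  H = 197
  Z = 144
  G = 17 − 6·197 + 2·144 = -877
Policy C (Z + 22, H − 15):
  H = 141 − 15 = 126
  Z = 144 + 22 = 166
  G = 17 − 6·126 + 2·166 = -407
Comparing — Policy A: G=-601, Policy B: G=-877, Policy C: G=-407. Highest is -407 (Policy C).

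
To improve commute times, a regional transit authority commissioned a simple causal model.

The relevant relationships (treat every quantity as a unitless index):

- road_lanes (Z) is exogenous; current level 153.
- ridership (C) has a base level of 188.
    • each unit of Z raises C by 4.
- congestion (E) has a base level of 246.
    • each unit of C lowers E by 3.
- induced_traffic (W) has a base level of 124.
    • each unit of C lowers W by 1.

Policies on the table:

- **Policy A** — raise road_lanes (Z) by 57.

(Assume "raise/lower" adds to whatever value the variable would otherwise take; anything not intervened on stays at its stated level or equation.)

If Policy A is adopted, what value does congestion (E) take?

Policy A (Z + 57):
  Z = 153 + 57 = 210
  C = 188 + 4·210 = 1028
  E = 246 − 3·1028 = -2838

-2838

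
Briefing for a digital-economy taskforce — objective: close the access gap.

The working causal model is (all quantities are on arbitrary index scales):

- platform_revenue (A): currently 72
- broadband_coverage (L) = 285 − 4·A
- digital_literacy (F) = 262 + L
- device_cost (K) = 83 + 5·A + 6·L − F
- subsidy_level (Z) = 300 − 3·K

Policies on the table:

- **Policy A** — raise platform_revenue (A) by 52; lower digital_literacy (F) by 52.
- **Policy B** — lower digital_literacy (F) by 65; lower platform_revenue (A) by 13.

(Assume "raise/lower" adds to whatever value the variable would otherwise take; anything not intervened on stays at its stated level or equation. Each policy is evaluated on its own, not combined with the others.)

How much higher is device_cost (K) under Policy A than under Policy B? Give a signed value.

Policy A (A + 52, F − 52):
  A = 72 + 52 = 124
  L = 285 − 4·124 = -211
  F = 262 + (-211) (−52 from intervention) = -1
  K = 83 + 5·124 + 6·(-211) − (-1) = -562
Policy B (F − 65, A − 13):
  A = 72 − 13 = 59
  L = 285 − 4·59 = 49
  F = 262 + 49 (−65 from intervention) = 246
  K = 83 + 5·59 + 6·49 − 246 = 426
K: -562 − 426 = -988

-988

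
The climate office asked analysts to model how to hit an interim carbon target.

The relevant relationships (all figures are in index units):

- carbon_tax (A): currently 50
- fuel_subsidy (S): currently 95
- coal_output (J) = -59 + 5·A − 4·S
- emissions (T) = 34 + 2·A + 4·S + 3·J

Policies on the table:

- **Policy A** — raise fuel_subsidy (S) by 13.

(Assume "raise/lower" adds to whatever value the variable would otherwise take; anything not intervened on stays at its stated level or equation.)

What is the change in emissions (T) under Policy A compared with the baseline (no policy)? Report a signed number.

-104

Baseline:
  A = 50
  S = 95
  J = -59 + 5·50 − 4·95 = -189
  T = 34 + 2·50 + 4·95 + 3·(-189) = -53
Policy A (S + 13):
  A = 50
  S = 95 + 13 = 108
  J = -59 + 5·50 − 4·108 = -241
  T = 34 + 2·50 + 4·108 + 3·(-241) = -157
Change in T: -157 − (-53) = -104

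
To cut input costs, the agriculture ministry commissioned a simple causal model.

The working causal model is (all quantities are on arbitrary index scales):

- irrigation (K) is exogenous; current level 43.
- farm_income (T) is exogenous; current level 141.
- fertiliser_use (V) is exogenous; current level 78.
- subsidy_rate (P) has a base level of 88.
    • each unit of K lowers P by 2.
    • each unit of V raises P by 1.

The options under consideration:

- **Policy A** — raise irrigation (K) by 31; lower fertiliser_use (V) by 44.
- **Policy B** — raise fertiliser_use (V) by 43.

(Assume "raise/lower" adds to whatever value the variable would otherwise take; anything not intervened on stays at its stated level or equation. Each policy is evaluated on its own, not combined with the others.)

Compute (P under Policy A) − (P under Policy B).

Policy A (K + 31, V − 44):
  K = 43 + 31 = 74
  V = 78 − 44 = 34
  P = 88 − 2·74 + 34 = -26
Policy B (V + 43):
  K = 43
  V = 78 + 43 = 121
  P = 88 − 2·43 + 121 = 123
P: -26 − 123 = -149

-149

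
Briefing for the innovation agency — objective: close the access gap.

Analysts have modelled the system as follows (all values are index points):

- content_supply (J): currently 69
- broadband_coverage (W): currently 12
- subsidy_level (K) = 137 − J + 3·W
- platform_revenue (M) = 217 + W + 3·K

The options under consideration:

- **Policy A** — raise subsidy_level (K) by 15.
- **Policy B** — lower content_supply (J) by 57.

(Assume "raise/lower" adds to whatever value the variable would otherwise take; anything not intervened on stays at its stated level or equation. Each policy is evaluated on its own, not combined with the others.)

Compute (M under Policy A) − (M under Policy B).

Policy A (K + 15):
  J = 69
  W = 12
  K = 137 − 69 + 3·12 (+15 from intervention) = 119
  M = 217 + 12 + 3·119 = 586
Policy B (J − 57):
  J = 69 − 57 = 12
  W = 12
  K = 137 − 12 + 3·12 = 161
  M = 217 + 12 + 3·161 = 712
M: 586 − 712 = -126

-126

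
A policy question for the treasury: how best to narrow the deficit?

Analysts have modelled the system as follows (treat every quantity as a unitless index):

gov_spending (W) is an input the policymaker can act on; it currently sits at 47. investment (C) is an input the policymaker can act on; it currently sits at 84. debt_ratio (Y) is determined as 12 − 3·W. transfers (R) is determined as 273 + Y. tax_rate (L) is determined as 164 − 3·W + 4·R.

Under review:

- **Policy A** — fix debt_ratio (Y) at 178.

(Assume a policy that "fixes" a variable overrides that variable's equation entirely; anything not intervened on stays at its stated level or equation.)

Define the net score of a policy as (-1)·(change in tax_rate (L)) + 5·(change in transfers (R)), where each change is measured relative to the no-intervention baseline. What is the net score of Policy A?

307

Baseline:
  W = 47
  Y = 12 − 3·47 = -129
  R = 273 + (-129) = 144
  L = 164 − 3·47 + 4·144 = 599
Policy A (Y := 178):
  W = 47
  Y = 178
  R = 273 + 178 = 451
  L = 164 − 3·47 + 4·451 = 1827
ΔL = 1827 − 599 = 1228; ΔR = 451 − 144 = 307
Score = (-1)·1228 + 5·307 = 307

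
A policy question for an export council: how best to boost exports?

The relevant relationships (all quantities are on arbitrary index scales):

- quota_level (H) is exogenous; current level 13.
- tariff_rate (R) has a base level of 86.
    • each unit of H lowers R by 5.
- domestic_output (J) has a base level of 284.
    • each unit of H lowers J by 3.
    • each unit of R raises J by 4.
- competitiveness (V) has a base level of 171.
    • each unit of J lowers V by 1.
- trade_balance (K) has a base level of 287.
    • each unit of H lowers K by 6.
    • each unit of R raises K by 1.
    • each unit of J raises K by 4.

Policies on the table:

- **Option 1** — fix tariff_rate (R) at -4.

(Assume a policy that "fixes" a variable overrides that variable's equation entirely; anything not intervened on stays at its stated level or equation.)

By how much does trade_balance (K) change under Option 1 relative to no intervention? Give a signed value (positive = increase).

-425

Baseline:
  H = 13
  R = 86 − 5·13 = 21
  J = 284 − 3·13 + 4·21 = 329
  K = 287 − 6·13 + 21 + 4·329 = 1546
Option 1 (R := -4):
  H = 13
  R = -4
  J = 284 − 3·13 + 4·(-4) = 229
  K = 287 − 6·13 + (-4) + 4·229 = 1121
Change in K: 1121 − 1546 = -425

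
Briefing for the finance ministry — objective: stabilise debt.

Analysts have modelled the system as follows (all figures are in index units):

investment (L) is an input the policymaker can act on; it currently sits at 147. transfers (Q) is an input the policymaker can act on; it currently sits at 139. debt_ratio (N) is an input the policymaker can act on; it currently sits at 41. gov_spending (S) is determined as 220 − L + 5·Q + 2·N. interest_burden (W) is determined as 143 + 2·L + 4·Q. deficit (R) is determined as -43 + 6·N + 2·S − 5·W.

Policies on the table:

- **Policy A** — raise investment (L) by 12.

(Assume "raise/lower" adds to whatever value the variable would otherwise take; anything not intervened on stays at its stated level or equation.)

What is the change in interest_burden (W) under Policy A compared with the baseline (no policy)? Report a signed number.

24

Baseline:
  L = 147
  Q = 139
  W = 143 + 2·147 + 4·139 = 993
Policy A (L + 12):
  L = 147 + 12 = 159
  Q = 139
  W = 143 + 2·159 + 4·139 = 1017
Change in W: 1017 − 993 = 24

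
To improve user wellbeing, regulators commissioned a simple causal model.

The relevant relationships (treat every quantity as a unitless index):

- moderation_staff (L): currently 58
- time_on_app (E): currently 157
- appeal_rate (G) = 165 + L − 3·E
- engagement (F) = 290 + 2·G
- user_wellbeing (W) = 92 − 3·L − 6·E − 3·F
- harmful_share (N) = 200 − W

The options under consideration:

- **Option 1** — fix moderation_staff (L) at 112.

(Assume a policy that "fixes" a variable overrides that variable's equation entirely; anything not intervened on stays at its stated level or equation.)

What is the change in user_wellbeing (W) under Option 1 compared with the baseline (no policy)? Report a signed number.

Baseline:
  L = 58
  E = 157
  G = 165 + 58 − 3·157 = -248
  F = 290 + 2·(-248) = -206
  W = 92 − 3·58 − 6·157 − 3·(-206) = -406
Option 1 (L := 112):
  L = 112
  E = 157
  G = 165 + 112 − 3·157 = -194
  F = 290 + 2·(-194) = -98
  W = 92 − 3·112 − 6·157 − 3·(-98) = -892
Change in W: -892 − (-406) = -486

-486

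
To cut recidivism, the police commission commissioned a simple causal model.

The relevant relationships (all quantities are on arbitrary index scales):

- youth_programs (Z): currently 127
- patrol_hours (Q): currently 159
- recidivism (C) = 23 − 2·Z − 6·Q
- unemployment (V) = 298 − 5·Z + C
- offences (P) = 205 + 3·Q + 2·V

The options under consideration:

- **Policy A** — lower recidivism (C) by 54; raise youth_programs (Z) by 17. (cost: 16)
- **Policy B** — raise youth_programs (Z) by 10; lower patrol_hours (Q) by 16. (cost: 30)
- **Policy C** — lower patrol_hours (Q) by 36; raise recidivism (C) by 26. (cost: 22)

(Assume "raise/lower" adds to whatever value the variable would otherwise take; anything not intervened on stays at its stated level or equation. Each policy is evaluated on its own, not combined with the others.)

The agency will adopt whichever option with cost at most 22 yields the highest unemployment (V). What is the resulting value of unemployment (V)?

Policy A (C − 54, Z + 17):
  Z = 127 + 17 = 144
  Q = 159
  C = 23 − 2·144 − 6·159 (−54 from intervention) = -1273
  V = 298 − 5·144 + (-1273) = -1695
Policy C (Q − 36, C + 26):
  Z = 127
  Q = 159 − 36 = 123
  C = 23 − 2·127 − 6·123 (+26 from intervention) = -943
  V = 298 − 5·127 + (-943) = -1280
Comparing — Policy A: V=-1695, Policy C: V=-1280. Highest is -1280 (Policy C).

-1280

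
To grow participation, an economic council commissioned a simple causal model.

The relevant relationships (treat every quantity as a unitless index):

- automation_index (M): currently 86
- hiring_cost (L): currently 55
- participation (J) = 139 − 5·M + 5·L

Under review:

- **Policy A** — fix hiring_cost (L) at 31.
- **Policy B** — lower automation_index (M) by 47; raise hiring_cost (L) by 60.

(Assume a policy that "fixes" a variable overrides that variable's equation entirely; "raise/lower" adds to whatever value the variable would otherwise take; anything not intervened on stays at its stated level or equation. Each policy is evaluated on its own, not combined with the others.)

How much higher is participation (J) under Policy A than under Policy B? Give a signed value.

Policy A (L := 31):
  M = 86
  L = 31
  J = 139 − 5·86 + 5·31 = -136
Policy B (M − 47, L + 60):
  M = 86 − 47 = 39
  L = 55 + 60 = 115
  J = 139 − 5·39 + 5·115 = 519
J: -136 − 519 = -655

-655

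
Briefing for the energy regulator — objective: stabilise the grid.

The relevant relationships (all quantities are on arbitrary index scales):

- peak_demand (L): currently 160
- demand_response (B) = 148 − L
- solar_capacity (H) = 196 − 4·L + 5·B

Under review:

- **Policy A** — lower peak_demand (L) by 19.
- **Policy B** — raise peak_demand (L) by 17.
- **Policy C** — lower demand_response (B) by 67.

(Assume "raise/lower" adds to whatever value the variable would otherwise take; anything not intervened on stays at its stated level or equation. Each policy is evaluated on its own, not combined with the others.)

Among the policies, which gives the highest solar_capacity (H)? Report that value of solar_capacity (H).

Policy A (L − 19):
  L = 160 − 19 = 141
  B = 148 − 141 = 7
  H = 196 − 4·141 + 5·7 = -333
Policy B (L + 17):
  L = 160 + 17 = 177
  B = 148 − 177 = -29
  H = 196 − 4·177 + 5·(-29) = -657
Policy C (B − 67):
  L = 160
  B = 148 − 160 (−67 from intervention) = -79
  H = 196 − 4·160 + 5·(-79) = -839
Comparing — Policy A: H=-333, Policy B: H=-657, Policy C: H=-839. Highest is -333 (Policy A).

-333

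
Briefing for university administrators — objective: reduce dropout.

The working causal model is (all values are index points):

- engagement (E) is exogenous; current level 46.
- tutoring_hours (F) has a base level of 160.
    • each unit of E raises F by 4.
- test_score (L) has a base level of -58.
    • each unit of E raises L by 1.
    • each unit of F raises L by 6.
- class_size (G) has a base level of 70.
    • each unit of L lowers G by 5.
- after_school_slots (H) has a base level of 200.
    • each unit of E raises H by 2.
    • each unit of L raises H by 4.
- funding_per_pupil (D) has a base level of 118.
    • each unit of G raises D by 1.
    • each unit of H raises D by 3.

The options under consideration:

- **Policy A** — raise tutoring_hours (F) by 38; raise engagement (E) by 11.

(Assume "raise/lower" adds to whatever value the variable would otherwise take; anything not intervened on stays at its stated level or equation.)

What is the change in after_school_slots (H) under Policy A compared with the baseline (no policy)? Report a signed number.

2034

Baseline:
  E = 46
  F = 160 + 4·46 = 344
  L = -58 + 46 + 6·344 = 2052
  H = 200 + 2·46 + 4·2052 = 8500
Policy A (F + 38, E + 11):
  E = 46 + 11 = 57
  F = 160 + 4·57 (+38 from intervention) = 426
  L = -58 + 57 + 6·426 = 2555
  H = 200 + 2·57 + 4·2555 = 10534
Change in H: 10534 − 8500 = 2034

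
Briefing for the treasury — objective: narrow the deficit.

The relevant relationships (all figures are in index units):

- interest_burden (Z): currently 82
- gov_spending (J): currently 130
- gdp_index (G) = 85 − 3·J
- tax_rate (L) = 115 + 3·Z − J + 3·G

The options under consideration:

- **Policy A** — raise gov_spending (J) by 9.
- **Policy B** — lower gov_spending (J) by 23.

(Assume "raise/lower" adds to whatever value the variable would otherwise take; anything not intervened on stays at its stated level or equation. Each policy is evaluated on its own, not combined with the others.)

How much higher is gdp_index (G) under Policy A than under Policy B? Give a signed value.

-96

Policy A (J + 9):
  J = 130 + 9 = 139
  G = 85 − 3·139 = -332
Policy B (J − 23):
  J = 130 − 23 = 107
  G = 85 − 3·107 = -236
G: -332 − (-236) = -96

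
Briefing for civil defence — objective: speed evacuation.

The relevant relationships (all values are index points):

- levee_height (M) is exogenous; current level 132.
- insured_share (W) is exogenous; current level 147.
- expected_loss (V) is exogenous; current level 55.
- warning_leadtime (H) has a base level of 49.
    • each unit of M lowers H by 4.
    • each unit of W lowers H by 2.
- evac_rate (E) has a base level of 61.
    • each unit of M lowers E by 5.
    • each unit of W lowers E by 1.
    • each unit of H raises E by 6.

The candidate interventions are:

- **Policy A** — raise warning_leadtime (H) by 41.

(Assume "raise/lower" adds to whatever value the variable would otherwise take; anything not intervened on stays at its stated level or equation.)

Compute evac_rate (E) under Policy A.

-5138

Policy A (H + 41):
  M = 132
  W = 147
  H = 49 − 4·132 − 2·147 (+41 from intervention) = -732
  E = 61 − 5·132 − 147 + 6·(-732) = -5138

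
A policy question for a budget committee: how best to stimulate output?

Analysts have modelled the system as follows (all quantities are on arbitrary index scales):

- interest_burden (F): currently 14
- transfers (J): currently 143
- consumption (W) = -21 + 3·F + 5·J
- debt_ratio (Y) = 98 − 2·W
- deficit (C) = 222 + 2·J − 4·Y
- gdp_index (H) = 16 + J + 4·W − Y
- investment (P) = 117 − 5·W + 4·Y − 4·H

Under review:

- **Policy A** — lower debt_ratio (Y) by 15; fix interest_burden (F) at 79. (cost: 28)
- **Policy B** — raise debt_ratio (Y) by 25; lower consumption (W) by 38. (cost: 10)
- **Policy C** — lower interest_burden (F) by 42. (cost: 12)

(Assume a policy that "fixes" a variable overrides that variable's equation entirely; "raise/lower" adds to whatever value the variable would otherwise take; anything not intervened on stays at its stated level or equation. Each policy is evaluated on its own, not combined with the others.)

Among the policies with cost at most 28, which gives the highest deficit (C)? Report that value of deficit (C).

Policy A (Y − 15, F := 79):
  F = 79
  J = 143
  W = -21 + 3·79 + 5·143 = 931
  Y = 98 − 2·931 (−15 from intervention) = -1779
  C = 222 + 2·143 − 4·(-1779) = 7624
Policy B (Y + 25, W − 38):
  F = 14
  J = 143
  W = -21 + 3·14 + 5·143 (−38 from intervention) = 698
  Y = 98 − 2·698 (+25 from intervention) = -1273
  C = 222 + 2·143 − 4·(-1273) = 5600
Policy C (F − 42):
  F = 14 − 42 = -28
  J = 143
  W = -21 + 3·(-28) + 5·143 = 610
  Y = 98 − 2·610 = -1122
  C = 222 + 2·143 − 4·(-1122) = 4996
Comparing — Policy A: C=7624, Policy B: C=5600, Policy C: C=4996. Highest is 7624 (Policy A).

7624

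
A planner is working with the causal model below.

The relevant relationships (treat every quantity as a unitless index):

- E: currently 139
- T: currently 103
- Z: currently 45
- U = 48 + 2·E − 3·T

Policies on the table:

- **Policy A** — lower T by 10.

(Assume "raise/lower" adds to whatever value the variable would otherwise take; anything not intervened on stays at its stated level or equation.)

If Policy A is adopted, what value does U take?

47

Policy A (T − 10):
  E = 139
  T = 103 − 10 = 93
  U = 48 + 2·139 − 3·93 = 47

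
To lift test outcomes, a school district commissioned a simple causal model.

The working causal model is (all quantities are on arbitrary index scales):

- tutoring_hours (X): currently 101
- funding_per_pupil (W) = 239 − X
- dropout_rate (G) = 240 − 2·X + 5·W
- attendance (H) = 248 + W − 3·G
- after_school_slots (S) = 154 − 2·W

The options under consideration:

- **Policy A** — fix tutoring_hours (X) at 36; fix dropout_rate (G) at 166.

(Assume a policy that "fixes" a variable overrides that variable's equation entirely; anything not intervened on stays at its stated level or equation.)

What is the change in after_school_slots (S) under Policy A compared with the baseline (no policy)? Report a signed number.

Baseline:
  X = 101
  W = 239 − 101 = 138
  S = 154 − 2·138 = -122
Policy A (X := 36, G := 166):
  X = 36
  W = 239 − 36 = 203
  S = 154 − 2·203 = -252
Change in S: -252 − (-122) = -130

-130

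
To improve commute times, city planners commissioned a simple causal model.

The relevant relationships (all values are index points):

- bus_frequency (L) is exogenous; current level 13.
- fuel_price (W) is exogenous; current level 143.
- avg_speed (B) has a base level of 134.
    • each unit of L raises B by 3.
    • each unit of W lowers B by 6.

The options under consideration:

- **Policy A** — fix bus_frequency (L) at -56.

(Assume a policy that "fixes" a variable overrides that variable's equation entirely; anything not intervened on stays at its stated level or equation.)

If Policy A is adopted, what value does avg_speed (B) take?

-892

Policy A (L := -56):
  L = -56
  W = 143
  B = 134 + 3·(-56) − 6·143 = -892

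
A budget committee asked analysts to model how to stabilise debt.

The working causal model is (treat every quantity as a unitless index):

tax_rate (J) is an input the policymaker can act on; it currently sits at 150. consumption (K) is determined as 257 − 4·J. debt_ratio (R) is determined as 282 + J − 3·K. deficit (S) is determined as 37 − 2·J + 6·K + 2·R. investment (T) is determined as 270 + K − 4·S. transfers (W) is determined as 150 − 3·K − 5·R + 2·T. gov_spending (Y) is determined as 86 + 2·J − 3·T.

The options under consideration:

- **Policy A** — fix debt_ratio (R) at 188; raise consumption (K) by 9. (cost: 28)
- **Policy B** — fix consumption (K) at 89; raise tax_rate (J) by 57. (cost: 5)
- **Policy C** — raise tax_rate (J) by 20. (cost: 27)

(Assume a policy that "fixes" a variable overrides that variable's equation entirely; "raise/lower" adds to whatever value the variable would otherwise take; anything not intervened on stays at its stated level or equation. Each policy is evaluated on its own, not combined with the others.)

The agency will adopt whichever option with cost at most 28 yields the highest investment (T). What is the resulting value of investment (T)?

7500

Policy A (R := 188, K + 9):
  J = 150
  K = 257 − 4·150 (+9 from intervention) = -334
  R = 188
  S = 37 − 2·150 + 6·(-334) + 2·188 = -1891
  T = 270 + (-334) − 4·(-1891) = 7500
Policy B (K := 89, J + 57):
  J = 150 + 57 = 207
  K = 89
  R = 282 + 207 − 3·89 = 222
  S = 37 − 2·207 + 6·89 + 2·222 = 601
  T = 270 + 89 − 4·601 = -2045
Policy C (J + 20):
  J = 150 + 20 = 170
  K = 257 − 4·170 = -423
  R = 282 + 170 − 3·(-423) = 1721
  S = 37 − 2·170 + 6·(-423) + 2·1721 = 601
  T = 270 + (-423) − 4·601 = -2557
Comparing — Policy A: T=7500, Policy B: T=-2045, Policy C: T=-2557. Highest is 7500 (Policy A).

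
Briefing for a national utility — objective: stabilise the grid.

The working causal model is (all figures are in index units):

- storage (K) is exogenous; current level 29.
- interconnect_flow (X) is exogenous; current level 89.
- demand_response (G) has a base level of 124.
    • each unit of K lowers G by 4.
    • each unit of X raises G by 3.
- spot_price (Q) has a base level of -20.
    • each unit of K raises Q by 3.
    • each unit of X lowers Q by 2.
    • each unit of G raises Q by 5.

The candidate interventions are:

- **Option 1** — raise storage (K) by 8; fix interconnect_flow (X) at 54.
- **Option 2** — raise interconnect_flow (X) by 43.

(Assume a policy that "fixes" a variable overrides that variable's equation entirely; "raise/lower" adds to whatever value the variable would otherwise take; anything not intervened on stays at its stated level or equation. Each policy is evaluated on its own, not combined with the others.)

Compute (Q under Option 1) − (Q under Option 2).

Option 1 (K + 8, X := 54):
  K = 29 + 8 = 37
  X = 54
  G = 124 − 4·37 + 3·54 = 138
  Q = -20 + 3·37 − 2·54 + 5·138 = 673
Option 2 (X + 43):
  K = 29
  X = 89 + 43 = 132
  G = 124 − 4·29 + 3·132 = 404
  Q = -20 + 3·29 − 2·132 + 5·404 = 1823
Q: 673 − 1823 = -1150

-1150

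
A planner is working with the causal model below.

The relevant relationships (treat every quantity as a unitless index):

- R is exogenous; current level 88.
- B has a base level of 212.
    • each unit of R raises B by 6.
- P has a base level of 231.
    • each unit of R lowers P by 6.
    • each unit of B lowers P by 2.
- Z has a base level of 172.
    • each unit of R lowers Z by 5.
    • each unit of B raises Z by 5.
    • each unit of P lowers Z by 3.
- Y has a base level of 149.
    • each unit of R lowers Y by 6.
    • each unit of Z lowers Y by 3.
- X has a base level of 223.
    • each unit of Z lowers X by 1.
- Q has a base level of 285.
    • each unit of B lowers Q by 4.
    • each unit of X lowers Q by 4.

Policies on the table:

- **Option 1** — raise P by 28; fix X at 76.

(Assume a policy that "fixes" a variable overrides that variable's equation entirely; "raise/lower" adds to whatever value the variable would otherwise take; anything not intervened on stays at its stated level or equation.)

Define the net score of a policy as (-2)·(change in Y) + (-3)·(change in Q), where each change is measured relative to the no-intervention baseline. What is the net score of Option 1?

Baseline:
  R = 88
  B = 212 + 6·88 = 740
  P = 231 − 6·88 − 2·740 = -1777
  Z = 172 − 5·88 + 5·740 − 3·(-1777) = 8763
  Y = 149 − 6·88 − 3·8763 = -26668
  X = 223 − 8763 = -8540
  Q = 285 − 4·740 − 4·(-8540) = 31485
Option 1 (P + 28, X := 76):
  R = 88
  B = 212 + 6·88 = 740
  P = 231 − 6·88 − 2·740 (+28 from intervention) = -1749
  Z = 172 − 5·88 + 5·740 − 3·(-1749) = 8679
  Y = 149 − 6·88 − 3·8679 = -26416
  X = 76
  Q = 285 − 4·740 − 4·76 = -2979
ΔY = -26416 − (-26668) = 252; ΔQ = -2979 − 31485 = -34464
Score = (-2)·252 + (-3)·(-34464) = 102888

102888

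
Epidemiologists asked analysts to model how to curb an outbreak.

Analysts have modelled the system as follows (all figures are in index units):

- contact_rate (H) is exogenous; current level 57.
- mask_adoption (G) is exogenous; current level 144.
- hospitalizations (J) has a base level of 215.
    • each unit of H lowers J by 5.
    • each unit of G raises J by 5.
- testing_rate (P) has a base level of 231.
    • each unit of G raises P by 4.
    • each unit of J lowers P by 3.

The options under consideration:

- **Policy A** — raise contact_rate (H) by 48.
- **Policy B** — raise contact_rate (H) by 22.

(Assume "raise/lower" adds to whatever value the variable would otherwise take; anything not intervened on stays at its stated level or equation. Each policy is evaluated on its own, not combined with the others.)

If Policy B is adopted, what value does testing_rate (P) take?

Policy B (H + 22):
  H = 57 + 22 = 79
  G = 144
  J = 215 − 5·79 + 5·144 = 540
  P = 231 + 4·144 − 3·540 = -813

-813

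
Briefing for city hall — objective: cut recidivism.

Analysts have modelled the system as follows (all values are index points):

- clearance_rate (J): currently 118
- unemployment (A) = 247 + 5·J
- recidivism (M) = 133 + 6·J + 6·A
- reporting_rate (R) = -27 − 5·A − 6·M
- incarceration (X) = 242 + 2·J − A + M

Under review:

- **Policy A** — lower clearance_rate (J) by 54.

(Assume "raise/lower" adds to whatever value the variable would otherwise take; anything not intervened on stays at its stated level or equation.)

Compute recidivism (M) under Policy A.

Policy A (J − 54):
  J = 118 − 54 = 64
  A = 247 + 5·64 = 567
  M = 133 + 6·64 + 6·567 = 3919

3919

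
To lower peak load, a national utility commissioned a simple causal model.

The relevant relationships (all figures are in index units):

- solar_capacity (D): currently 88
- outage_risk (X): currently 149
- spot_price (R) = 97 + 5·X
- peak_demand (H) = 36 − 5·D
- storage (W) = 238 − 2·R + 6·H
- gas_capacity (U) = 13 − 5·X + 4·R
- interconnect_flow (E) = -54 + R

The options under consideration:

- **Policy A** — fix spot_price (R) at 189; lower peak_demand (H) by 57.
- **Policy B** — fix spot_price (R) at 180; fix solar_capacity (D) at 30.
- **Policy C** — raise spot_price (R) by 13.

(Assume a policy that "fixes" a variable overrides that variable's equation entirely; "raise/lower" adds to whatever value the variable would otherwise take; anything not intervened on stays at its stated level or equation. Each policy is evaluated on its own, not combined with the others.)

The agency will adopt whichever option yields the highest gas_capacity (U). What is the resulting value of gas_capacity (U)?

2688

Policy A (R := 189, H − 57):
  X = 149
  R = 189
  U = 13 − 5·149 + 4·189 = 24
Policy B (R := 180, D := 30):
  X = 149
  R = 180
  U = 13 − 5·149 + 4·180 = -12
Policy C (R + 13):
  X = 149
  R = 97 + 5·149 (+13 from intervention) = 855
  U = 13 − 5·149 + 4·855 = 2688
Comparing — Policy A: U=24, Policy B: U=-12, Policy C: U=2688. Highest is 2688 (Policy C).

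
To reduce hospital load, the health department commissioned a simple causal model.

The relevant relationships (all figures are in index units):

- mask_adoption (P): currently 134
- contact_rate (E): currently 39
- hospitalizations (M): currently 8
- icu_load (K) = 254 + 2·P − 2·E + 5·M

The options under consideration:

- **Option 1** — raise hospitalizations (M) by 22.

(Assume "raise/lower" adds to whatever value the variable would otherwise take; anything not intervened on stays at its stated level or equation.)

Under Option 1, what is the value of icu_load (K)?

Option 1 (M + 22):
  P = 134
  E = 39
  M = 8 + 22 = 30
  K = 254 + 2·134 − 2·39 + 5·30 = 594

594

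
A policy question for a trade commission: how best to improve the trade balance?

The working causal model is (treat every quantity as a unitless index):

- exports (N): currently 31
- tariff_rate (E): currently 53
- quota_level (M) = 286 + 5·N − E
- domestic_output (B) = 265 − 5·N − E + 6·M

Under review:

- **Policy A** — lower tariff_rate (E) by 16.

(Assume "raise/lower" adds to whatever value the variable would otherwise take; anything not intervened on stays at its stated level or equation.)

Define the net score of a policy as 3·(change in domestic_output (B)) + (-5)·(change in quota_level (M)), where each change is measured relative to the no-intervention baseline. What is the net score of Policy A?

Baseline:
  N = 31
  E = 53
  M = 286 + 5·31 − 53 = 388
  B = 265 − 5·31 − 53 + 6·388 = 2385
Policy A (E − 16):
  N = 31
  E = 53 − 16 = 37
  M = 286 + 5·31 − 37 = 404
  B = 265 − 5·31 − 37 + 6·404 = 2497
ΔB = 2497 − 2385 = 112; ΔM = 404 − 388 = 16
Score = 3·112 + (-5)·16 = 256

256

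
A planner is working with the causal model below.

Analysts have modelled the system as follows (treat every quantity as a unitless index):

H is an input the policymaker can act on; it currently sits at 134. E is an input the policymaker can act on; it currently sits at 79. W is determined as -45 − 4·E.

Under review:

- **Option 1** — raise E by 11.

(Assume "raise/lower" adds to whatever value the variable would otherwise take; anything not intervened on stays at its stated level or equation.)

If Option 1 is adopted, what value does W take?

Option 1 (E + 11):
  E = 79 + 11 = 90
  W = -45 − 4·90 = -405

-405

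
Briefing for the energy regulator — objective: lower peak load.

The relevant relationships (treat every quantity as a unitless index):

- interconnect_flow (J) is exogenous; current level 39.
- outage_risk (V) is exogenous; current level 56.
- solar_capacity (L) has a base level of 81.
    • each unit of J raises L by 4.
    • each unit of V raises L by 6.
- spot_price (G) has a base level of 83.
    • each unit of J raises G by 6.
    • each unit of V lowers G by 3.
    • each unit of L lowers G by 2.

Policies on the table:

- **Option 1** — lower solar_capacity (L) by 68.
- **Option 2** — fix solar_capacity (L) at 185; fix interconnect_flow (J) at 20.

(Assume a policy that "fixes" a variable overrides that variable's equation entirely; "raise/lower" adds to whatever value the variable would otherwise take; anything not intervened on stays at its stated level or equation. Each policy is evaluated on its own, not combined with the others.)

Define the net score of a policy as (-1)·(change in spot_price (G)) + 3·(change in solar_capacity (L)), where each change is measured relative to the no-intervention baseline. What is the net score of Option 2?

-1826

Baseline:
  J = 39
  V = 56
  L = 81 + 4·39 + 6·56 = 573
  G = 83 + 6·39 − 3·56 − 2·573 = -997
Option 2 (L := 185, J := 20):
  J = 20
  V = 56
  L = 185
  G = 83 + 6·20 − 3·56 − 2·185 = -335
ΔG = -335 − (-997) = 662; ΔL = 185 − 573 = -388
Score = (-1)·662 + 3·(-388) = -1826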